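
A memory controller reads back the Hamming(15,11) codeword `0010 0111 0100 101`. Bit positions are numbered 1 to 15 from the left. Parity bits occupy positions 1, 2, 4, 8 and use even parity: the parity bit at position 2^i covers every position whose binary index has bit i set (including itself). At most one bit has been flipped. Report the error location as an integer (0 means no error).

2

s1: b1⊕b3⊕b5⊕b7⊕b9⊕b11⊕b13⊕b15 = 0⊕1⊕0⊕1⊕0⊕0⊕1⊕1 = 0
s2: b2⊕b3⊕b6⊕b7⊕b10⊕b11⊕b14⊕b15 = 0⊕1⊕1⊕1⊕1⊕0⊕0⊕1 = 1
s4: b4⊕b5⊕b6⊕b7⊕b12⊕b13⊕b14⊕b15 = 0⊕0⊕1⊕1⊕0⊕1⊕0⊕1 = 0
s8: b8⊕b9⊕b10⊕b11⊕b12⊕b13⊕b14⊕b15 = 1⊕0⊕1⊕0⊕0⊕1⊕0⊕1 = 0
Syndrome (s8...s1) = 0010 → position 2.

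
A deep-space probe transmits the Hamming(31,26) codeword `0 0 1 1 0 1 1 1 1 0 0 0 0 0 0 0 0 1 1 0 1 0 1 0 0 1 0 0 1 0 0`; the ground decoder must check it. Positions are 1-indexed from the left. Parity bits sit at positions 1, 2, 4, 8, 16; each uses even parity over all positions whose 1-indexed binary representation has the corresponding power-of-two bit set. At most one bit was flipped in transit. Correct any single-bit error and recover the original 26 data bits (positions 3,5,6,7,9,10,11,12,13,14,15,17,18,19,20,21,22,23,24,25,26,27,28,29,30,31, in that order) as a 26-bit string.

00111000000011010100100100

s1: b1⊕b3⊕b5⊕b7⊕b9⊕b11⊕b13⊕b15⊕b17⊕b19⊕b21⊕b23⊕b25⊕b27⊕b29⊕b31 = 0⊕1⊕0⊕1⊕1⊕0⊕0⊕0⊕0⊕1⊕1⊕1⊕0⊕0⊕1⊕0 = 1
s2: b2⊕b3⊕b6⊕b7⊕b10⊕b11⊕b14⊕b15⊕b18⊕b19⊕b22⊕b23⊕b26⊕b27⊕b30⊕b31 = 0⊕1⊕1⊕1⊕0⊕0⊕0⊕0⊕1⊕1⊕0⊕1⊕1⊕0⊕0⊕0 = 1
s4: b4⊕b5⊕b6⊕b7⊕b12⊕b13⊕b14⊕b15⊕b20⊕b21⊕b22⊕b23⊕b28⊕b29⊕b30⊕b31 = 1⊕0⊕1⊕1⊕0⊕0⊕0⊕0⊕0⊕1⊕0⊕1⊕0⊕1⊕0⊕0 = 0
s8: b8⊕b9⊕b10⊕b11⊕b12⊕b13⊕b14⊕b15⊕b24⊕b25⊕b26⊕b27⊕b28⊕b29⊕b30⊕b31 = 1⊕1⊕0⊕0⊕0⊕0⊕0⊕0⊕0⊕0⊕1⊕0⊕0⊕1⊕0⊕0 = 0
s16: b16⊕b17⊕b18⊕b19⊕b20⊕b21⊕b22⊕b23⊕b24⊕b25⊕b26⊕b27⊕b28⊕b29⊕b30⊕b31 = 0⊕0⊕1⊕1⊕0⊕1⊕0⊕1⊕0⊕0⊕1⊕0⊕0⊕1⊕0⊕0 = 0
Syndrome (s16...s1) = 00011 → position 3.
Flip bit 3: corrected codeword = 0001011110000000011010100100100
Data bits at positions 3,5,6,7,9,10,11,12,13,14,15,17,18,19,20,21,22,23,24,25,26,27,28,29,30,31: 00111000000011010100100100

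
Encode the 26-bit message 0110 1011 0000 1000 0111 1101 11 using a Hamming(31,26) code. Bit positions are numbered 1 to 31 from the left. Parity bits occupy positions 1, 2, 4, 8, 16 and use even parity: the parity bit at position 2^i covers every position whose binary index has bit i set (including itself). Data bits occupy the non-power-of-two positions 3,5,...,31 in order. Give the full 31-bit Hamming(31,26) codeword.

0001110010110001010000111110111

Place data bits at non-power-of-two positions: b3=0, b5=1, b6=1, b7=0, b9=1, b10=0, b11=1, b12=1, b13=0, b14=0, b15=0, b17=0, b18=1, b19=0, b20=0, b21=0, b22=0, b23=1, b24=1, b25=1, b26=1, b27=1, b28=0, b29=1, b30=1, b31=1.
p1 = XOR of data positions {3,5,7,9,11,13,15,17,19,21,23,25,27,29,31} = 0⊕1⊕0⊕1⊕1⊕0⊕0⊕0⊕0⊕0⊕1⊕1⊕1⊕1⊕1 = 0
p2 = XOR of data positions {3,6,7,10,11,14,15,18,19,22,23,26,27,30,31} = 0⊕1⊕0⊕0⊕1⊕0⊕0⊕1⊕0⊕0⊕1⊕1⊕1⊕1⊕1 = 0
p4 = XOR of data positions {5,6,7,12,13,14,15,20,21,22,23,28,29,30,31} = 1⊕1⊕0⊕1⊕0⊕0⊕0⊕0⊕0⊕0⊕1⊕0⊕1⊕1⊕1 = 1
p8 = XOR of data positions {9,10,11,12,13,14,15,24,25,26,27,28,29,30,31} = 1⊕0⊕1⊕1⊕0⊕0⊕0⊕1⊕1⊕1⊕1⊕0⊕1⊕1⊕1 = 0
p16 = XOR of data positions {17,18,19,20,21,22,23,24,25,26,27,28,29,30,31} = 0⊕1⊕0⊕0⊕0⊕0⊕1⊕1⊕1⊕1⊕1⊕0⊕1⊕1⊕1 = 1
Codeword b1..b31 = 0001110010110001010000111110111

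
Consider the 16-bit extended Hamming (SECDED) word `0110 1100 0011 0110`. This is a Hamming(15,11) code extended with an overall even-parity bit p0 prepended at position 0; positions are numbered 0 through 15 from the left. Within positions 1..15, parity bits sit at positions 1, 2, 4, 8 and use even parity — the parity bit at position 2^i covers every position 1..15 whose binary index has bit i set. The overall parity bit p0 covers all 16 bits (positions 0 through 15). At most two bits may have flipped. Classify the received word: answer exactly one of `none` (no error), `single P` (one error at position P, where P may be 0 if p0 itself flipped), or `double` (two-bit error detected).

none

s1: b1⊕b3⊕b5⊕b7⊕b9⊕b11⊕b13⊕b15 = 1⊕0⊕1⊕0⊕0⊕1⊕1⊕0 = 0
s2: b2⊕b3⊕b6⊕b7⊕b10⊕b11⊕b14⊕b15 = 1⊕0⊕0⊕0⊕1⊕1⊕1⊕0 = 0
s4: b4⊕b5⊕b6⊕b7⊕b12⊕b13⊕b14⊕b15 = 1⊕1⊕0⊕0⊕0⊕1⊕1⊕0 = 0
s8: b8⊕b9⊕b10⊕b11⊕b12⊕b13⊕b14⊕b15 = 0⊕0⊕1⊕1⊕0⊕1⊕1⊕0 = 0
Syndrome (s8...s1) = 0000 → position 0 (no error).
Overall parity (XOR of all 16 bits, including p0): 0⊕1⊕1⊕0⊕1⊕1⊕0⊕0⊕0⊕0⊕1⊕1⊕0⊕1⊕1⊕0 = 0
Overall=0, syndrome position=0 → no error.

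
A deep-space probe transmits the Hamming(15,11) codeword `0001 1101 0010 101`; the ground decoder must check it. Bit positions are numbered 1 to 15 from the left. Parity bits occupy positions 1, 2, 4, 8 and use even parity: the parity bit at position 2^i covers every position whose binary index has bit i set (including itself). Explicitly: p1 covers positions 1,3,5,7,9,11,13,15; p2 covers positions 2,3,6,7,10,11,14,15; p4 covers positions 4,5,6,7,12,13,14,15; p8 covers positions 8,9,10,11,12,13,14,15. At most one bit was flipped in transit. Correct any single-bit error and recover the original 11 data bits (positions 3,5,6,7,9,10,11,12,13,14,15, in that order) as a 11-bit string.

s1: b1⊕b3⊕b5⊕b7⊕b9⊕b11⊕b13⊕b15 = 0⊕0⊕1⊕0⊕0⊕1⊕1⊕1 = 0
s2: b2⊕b3⊕b6⊕b7⊕b10⊕b11⊕b14⊕b15 = 0⊕0⊕1⊕0⊕0⊕1⊕0⊕1 = 1
s4: b4⊕b5⊕b6⊕b7⊕b12⊕b13⊕b14⊕b15 = 1⊕1⊕1⊕0⊕0⊕1⊕0⊕1 = 1
s8: b8⊕b9⊕b10⊕b11⊕b12⊕b13⊕b14⊕b15 = 1⊕0⊕0⊕1⊕0⊕1⊕0⊕1 = 0
Syndrome (s8...s1) = 0110 → position 6.
Flip bit 6: corrected codeword = 000110010010101
Data bits at positions 3,5,6,7,9,10,11,12,13,14,15: 01000010101

01000010101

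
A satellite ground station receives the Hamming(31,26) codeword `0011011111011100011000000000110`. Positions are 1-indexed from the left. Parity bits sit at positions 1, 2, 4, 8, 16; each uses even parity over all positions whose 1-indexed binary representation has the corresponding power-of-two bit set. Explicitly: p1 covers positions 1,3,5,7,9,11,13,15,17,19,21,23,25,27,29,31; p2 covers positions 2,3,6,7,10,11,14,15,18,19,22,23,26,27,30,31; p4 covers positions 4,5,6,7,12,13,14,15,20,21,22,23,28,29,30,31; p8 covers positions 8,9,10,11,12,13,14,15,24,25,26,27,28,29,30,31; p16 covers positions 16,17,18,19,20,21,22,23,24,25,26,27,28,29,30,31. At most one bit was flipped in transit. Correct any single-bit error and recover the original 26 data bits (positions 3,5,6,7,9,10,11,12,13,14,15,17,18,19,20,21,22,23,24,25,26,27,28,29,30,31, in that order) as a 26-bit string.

s1: b1⊕b3⊕b5⊕b7⊕b9⊕b11⊕b13⊕b15⊕b17⊕b19⊕b21⊕b23⊕b25⊕b27⊕b29⊕b31 = 0⊕1⊕0⊕1⊕1⊕0⊕1⊕0⊕0⊕1⊕0⊕0⊕0⊕0⊕1⊕0 = 0
s2: b2⊕b3⊕b6⊕b7⊕b10⊕b11⊕b14⊕b15⊕b18⊕b19⊕b22⊕b23⊕b26⊕b27⊕b30⊕b31 = 0⊕1⊕1⊕1⊕1⊕0⊕1⊕0⊕1⊕1⊕0⊕0⊕0⊕0⊕1⊕0 = 0
s4: b4⊕b5⊕b6⊕b7⊕b12⊕b13⊕b14⊕b15⊕b20⊕b21⊕b22⊕b23⊕b28⊕b29⊕b30⊕b31 = 1⊕0⊕1⊕1⊕1⊕1⊕1⊕0⊕0⊕0⊕0⊕0⊕0⊕1⊕1⊕0 = 0
s8: b8⊕b9⊕b10⊕b11⊕b12⊕b13⊕b14⊕b15⊕b24⊕b25⊕b26⊕b27⊕b28⊕b29⊕b30⊕b31 = 1⊕1⊕1⊕0⊕1⊕1⊕1⊕0⊕0⊕0⊕0⊕0⊕0⊕1⊕1⊕0 = 0
s16: b16⊕b17⊕b18⊕b19⊕b20⊕b21⊕b22⊕b23⊕b24⊕b25⊕b26⊕b27⊕b28⊕b29⊕b30⊕b31 = 0⊕0⊕1⊕1⊕0⊕0⊕0⊕0⊕0⊕0⊕0⊕0⊕0⊕1⊕1⊕0 = 0
Syndrome (s16...s1) = 00000 → position 0 (no error).
No correction needed.
Data bits at positions 3,5,6,7,9,10,11,12,13,14,15,17,18,19,20,21,22,23,24,25,26,27,28,29,30,31: 10111101110011000000000110

10111101110011000000000110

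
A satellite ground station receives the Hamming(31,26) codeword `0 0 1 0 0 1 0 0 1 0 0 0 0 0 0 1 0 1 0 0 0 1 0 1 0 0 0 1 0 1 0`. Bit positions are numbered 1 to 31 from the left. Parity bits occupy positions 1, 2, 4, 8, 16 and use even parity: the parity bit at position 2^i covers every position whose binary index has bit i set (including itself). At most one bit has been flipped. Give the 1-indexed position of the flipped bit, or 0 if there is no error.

s1: b1⊕b3⊕b5⊕b7⊕b9⊕b11⊕b13⊕b15⊕b17⊕b19⊕b21⊕b23⊕b25⊕b27⊕b29⊕b31 = 0⊕1⊕0⊕0⊕1⊕0⊕0⊕0⊕0⊕0⊕0⊕0⊕0⊕0⊕0⊕0 = 0
s2: b2⊕b3⊕b6⊕b7⊕b10⊕b11⊕b14⊕b15⊕b18⊕b19⊕b22⊕b23⊕b26⊕b27⊕b30⊕b31 = 0⊕1⊕1⊕0⊕0⊕0⊕0⊕0⊕1⊕0⊕1⊕0⊕0⊕0⊕1⊕0 = 1
s4: b4⊕b5⊕b6⊕b7⊕b12⊕b13⊕b14⊕b15⊕b20⊕b21⊕b22⊕b23⊕b28⊕b29⊕b30⊕b31 = 0⊕0⊕1⊕0⊕0⊕0⊕0⊕0⊕0⊕0⊕1⊕0⊕1⊕0⊕1⊕0 = 0
s8: b8⊕b9⊕b10⊕b11⊕b12⊕b13⊕b14⊕b15⊕b24⊕b25⊕b26⊕b27⊕b28⊕b29⊕b30⊕b31 = 0⊕1⊕0⊕0⊕0⊕0⊕0⊕0⊕1⊕0⊕0⊕0⊕1⊕0⊕1⊕0 = 0
s16: b16⊕b17⊕b18⊕b19⊕b20⊕b21⊕b22⊕b23⊕b24⊕b25⊕b26⊕b27⊕b28⊕b29⊕b30⊕b31 = 1⊕0⊕1⊕0⊕0⊕0⊕1⊕0⊕1⊕0⊕0⊕0⊕1⊕0⊕1⊕0 = 0
Syndrome (s16...s1) = 00010 → position 2.

2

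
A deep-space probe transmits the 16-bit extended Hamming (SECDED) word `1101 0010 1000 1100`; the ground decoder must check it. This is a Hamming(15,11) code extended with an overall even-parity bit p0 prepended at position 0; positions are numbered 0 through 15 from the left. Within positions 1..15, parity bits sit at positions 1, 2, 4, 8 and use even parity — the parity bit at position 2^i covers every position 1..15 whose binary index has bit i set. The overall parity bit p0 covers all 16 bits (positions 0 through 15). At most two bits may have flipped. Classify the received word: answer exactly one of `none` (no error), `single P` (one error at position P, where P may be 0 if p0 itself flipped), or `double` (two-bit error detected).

single 13

s1: b1⊕b3⊕b5⊕b7⊕b9⊕b11⊕b13⊕b15 = 1⊕1⊕0⊕0⊕0⊕0⊕1⊕0 = 1
s2: b2⊕b3⊕b6⊕b7⊕b10⊕b11⊕b14⊕b15 = 0⊕1⊕1⊕0⊕0⊕0⊕0⊕0 = 0
s4: b4⊕b5⊕b6⊕b7⊕b12⊕b13⊕b14⊕b15 = 0⊕0⊕1⊕0⊕1⊕1⊕0⊕0 = 1
s8: b8⊕b9⊕b10⊕b11⊕b12⊕b13⊕b14⊕b15 = 1⊕0⊕0⊕0⊕1⊕1⊕0⊕0 = 1
Syndrome (s8...s1) = 1101 → position 13.
Overall parity (XOR of all 16 bits, including p0): 1⊕1⊕0⊕1⊕0⊕0⊕1⊕0⊕1⊕0⊕0⊕0⊕1⊕1⊕0⊕0 = 1
Overall=1, syndrome position=13 → single-bit error at position 13.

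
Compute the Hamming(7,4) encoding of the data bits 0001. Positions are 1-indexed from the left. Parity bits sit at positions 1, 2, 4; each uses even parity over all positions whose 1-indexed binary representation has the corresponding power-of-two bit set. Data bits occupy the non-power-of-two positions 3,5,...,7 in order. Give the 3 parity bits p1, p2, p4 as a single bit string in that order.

111

Place data bits at non-power-of-two positions: b3=0, b5=0, b6=0, b7=1.
p1 = XOR of data positions {3,5,7} = 0⊕0⊕1 = 1
p2 = XOR of data positions {3,6,7} = 0⊕0⊕1 = 1
p4 = XOR of data positions {5,6,7} = 0⊕0⊕1 = 1
Parity bits p1,p2,p4 = 111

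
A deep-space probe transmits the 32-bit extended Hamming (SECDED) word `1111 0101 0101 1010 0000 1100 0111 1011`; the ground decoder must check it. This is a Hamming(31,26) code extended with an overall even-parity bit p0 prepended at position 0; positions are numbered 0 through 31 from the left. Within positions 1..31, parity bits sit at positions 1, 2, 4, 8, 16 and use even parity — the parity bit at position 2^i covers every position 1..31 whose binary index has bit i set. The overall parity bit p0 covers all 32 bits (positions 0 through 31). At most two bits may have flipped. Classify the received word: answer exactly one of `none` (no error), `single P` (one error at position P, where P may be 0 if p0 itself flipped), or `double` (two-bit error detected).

s1: b1⊕b3⊕b5⊕b7⊕b9⊕b11⊕b13⊕b15⊕b17⊕b19⊕b21⊕b23⊕b25⊕b27⊕b29⊕b31 = 1⊕1⊕1⊕1⊕1⊕1⊕0⊕0⊕0⊕0⊕1⊕0⊕1⊕1⊕0⊕1 = 0
s2: b2⊕b3⊕b6⊕b7⊕b10⊕b11⊕b14⊕b15⊕b18⊕b19⊕b22⊕b23⊕b26⊕b27⊕b30⊕b31 = 1⊕1⊕0⊕1⊕0⊕1⊕1⊕0⊕0⊕0⊕0⊕0⊕1⊕1⊕1⊕1 = 1
s4: b4⊕b5⊕b6⊕b7⊕b12⊕b13⊕b14⊕b15⊕b20⊕b21⊕b22⊕b23⊕b28⊕b29⊕b30⊕b31 = 0⊕1⊕0⊕1⊕1⊕0⊕1⊕0⊕1⊕1⊕0⊕0⊕1⊕0⊕1⊕1 = 1
s8: b8⊕b9⊕b10⊕b11⊕b12⊕b13⊕b14⊕b15⊕b24⊕b25⊕b26⊕b27⊕b28⊕b29⊕b30⊕b31 = 0⊕1⊕0⊕1⊕1⊕0⊕1⊕0⊕0⊕1⊕1⊕1⊕1⊕0⊕1⊕1 = 0
s16: b16⊕b17⊕b18⊕b19⊕b20⊕b21⊕b22⊕b23⊕b24⊕b25⊕b26⊕b27⊕b28⊕b29⊕b30⊕b31 = 0⊕0⊕0⊕0⊕1⊕1⊕0⊕0⊕0⊕1⊕1⊕1⊕1⊕0⊕1⊕1 = 0
Syndrome (s16...s1) = 00110 → position 6.
Overall parity (XOR of all 32 bits, including p0): 1⊕1⊕1⊕1⊕0⊕1⊕0⊕1⊕0⊕1⊕0⊕1⊕1⊕0⊕1⊕0⊕0⊕0⊕0⊕0⊕1⊕1⊕0⊕0⊕0⊕1⊕1⊕1⊕1⊕0⊕1⊕1 = 0
Overall=0, syndrome position=6 → double-bit error detected (uncorrectable).

double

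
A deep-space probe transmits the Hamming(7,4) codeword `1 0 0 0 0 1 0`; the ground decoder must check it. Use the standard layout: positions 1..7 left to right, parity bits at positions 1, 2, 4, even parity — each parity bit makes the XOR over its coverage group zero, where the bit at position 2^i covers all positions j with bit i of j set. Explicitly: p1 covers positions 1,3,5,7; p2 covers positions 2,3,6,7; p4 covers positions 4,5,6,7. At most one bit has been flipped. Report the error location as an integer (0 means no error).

7

s1: b1⊕b3⊕b5⊕b7 = 1⊕0⊕0⊕0 = 1
s2: b2⊕b3⊕b6⊕b7 = 0⊕0⊕1⊕0 = 1
s4: b4⊕b5⊕b6⊕b7 = 0⊕0⊕1⊕0 = 1
Syndrome (s4...s1) = 111 → position 7.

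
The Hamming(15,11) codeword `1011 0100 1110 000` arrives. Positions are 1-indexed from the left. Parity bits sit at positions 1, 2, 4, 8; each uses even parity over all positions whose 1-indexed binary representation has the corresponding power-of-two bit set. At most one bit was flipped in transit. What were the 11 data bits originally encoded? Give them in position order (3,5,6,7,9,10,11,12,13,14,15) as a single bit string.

s1: b1⊕b3⊕b5⊕b7⊕b9⊕b11⊕b13⊕b15 = 1⊕1⊕0⊕0⊕1⊕1⊕0⊕0 = 0
s2: b2⊕b3⊕b6⊕b7⊕b10⊕b11⊕b14⊕b15 = 0⊕1⊕1⊕0⊕1⊕1⊕0⊕0 = 0
s4: b4⊕b5⊕b6⊕b7⊕b12⊕b13⊕b14⊕b15 = 1⊕0⊕1⊕0⊕0⊕0⊕0⊕0 = 0
s8: b8⊕b9⊕b10⊕b11⊕b12⊕b13⊕b14⊕b15 = 0⊕1⊕1⊕1⊕0⊕0⊕0⊕0 = 1
Syndrome (s8...s1) = 1000 → position 8.
Flip bit 8: corrected codeword = 101101011110000
Data bits at positions 3,5,6,7,9,10,11,12,13,14,15: 10101110000

10101110000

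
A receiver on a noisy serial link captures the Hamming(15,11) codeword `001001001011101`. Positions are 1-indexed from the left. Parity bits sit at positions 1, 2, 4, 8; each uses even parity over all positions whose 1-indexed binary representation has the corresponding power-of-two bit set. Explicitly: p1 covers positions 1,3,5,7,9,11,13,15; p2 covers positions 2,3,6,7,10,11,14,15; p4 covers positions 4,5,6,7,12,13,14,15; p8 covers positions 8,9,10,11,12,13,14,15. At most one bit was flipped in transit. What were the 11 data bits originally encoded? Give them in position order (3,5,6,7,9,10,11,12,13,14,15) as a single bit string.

s1: b1⊕b3⊕b5⊕b7⊕b9⊕b11⊕b13⊕b15 = 0⊕1⊕0⊕0⊕1⊕1⊕1⊕1 = 1
s2: b2⊕b3⊕b6⊕b7⊕b10⊕b11⊕b14⊕b15 = 0⊕1⊕1⊕0⊕0⊕1⊕0⊕1 = 0
s4: b4⊕b5⊕b6⊕b7⊕b12⊕b13⊕b14⊕b15 = 0⊕0⊕1⊕0⊕1⊕1⊕0⊕1 = 0
s8: b8⊕b9⊕b10⊕b11⊕b12⊕b13⊕b14⊕b15 = 0⊕1⊕0⊕1⊕1⊕1⊕0⊕1 = 1
Syndrome (s8...s1) = 1001 → position 9.
Flip bit 9: corrected codeword = 001001000011101
Data bits at positions 3,5,6,7,9,10,11,12,13,14,15: 10100011101

10100011101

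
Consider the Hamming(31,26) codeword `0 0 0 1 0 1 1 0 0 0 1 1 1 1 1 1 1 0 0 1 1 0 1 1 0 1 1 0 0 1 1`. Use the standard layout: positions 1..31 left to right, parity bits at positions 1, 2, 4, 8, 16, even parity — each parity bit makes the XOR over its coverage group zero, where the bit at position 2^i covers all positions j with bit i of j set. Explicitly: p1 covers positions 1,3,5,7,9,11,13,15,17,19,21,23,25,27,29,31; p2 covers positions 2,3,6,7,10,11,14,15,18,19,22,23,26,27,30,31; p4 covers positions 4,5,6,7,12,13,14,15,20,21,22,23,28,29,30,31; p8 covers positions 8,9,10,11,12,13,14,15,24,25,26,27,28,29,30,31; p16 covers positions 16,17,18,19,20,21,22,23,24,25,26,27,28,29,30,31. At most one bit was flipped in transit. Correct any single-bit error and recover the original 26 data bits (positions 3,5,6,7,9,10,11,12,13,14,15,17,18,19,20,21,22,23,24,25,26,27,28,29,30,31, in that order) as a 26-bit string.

s1: b1⊕b3⊕b5⊕b7⊕b9⊕b11⊕b13⊕b15⊕b17⊕b19⊕b21⊕b23⊕b25⊕b27⊕b29⊕b31 = 0⊕0⊕0⊕1⊕0⊕1⊕1⊕1⊕1⊕0⊕1⊕1⊕0⊕1⊕0⊕1 = 1
s2: b2⊕b3⊕b6⊕b7⊕b10⊕b11⊕b14⊕b15⊕b18⊕b19⊕b22⊕b23⊕b26⊕b27⊕b30⊕b31 = 0⊕0⊕1⊕1⊕0⊕1⊕1⊕1⊕0⊕0⊕0⊕1⊕1⊕1⊕1⊕1 = 0
s4: b4⊕b5⊕b6⊕b7⊕b12⊕b13⊕b14⊕b15⊕b20⊕b21⊕b22⊕b23⊕b28⊕b29⊕b30⊕b31 = 1⊕0⊕1⊕1⊕1⊕1⊕1⊕1⊕1⊕1⊕0⊕1⊕0⊕0⊕1⊕1 = 0
s8: b8⊕b9⊕b10⊕b11⊕b12⊕b13⊕b14⊕b15⊕b24⊕b25⊕b26⊕b27⊕b28⊕b29⊕b30⊕b31 = 0⊕0⊕0⊕1⊕1⊕1⊕1⊕1⊕1⊕0⊕1⊕1⊕0⊕0⊕1⊕1 = 0
s16: b16⊕b17⊕b18⊕b19⊕b20⊕b21⊕b22⊕b23⊕b24⊕b25⊕b26⊕b27⊕b28⊕b29⊕b30⊕b31 = 1⊕1⊕0⊕0⊕1⊕1⊕0⊕1⊕1⊕0⊕1⊕1⊕0⊕0⊕1⊕1 = 0
Syndrome (s16...s1) = 00001 → position 1.
Flip bit 1: corrected codeword = 1001011000111111100110110110011
Data bits at positions 3,5,6,7,9,10,11,12,13,14,15,17,18,19,20,21,22,23,24,25,26,27,28,29,30,31: 00110011111100110110110011

00110011111100110110110011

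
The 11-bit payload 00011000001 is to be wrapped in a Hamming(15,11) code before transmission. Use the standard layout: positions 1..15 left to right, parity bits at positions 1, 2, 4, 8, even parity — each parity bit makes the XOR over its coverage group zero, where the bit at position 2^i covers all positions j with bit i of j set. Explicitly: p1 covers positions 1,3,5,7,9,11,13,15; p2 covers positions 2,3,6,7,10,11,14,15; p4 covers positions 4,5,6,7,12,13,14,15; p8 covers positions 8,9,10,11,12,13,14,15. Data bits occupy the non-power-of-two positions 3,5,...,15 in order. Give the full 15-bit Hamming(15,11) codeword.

Place data bits at non-power-of-two positions: b3=0, b5=0, b6=0, b7=1, b9=1, b10=0, b11=0, b12=0, b13=0, b14=0, b15=1.
p1 = XOR of data positions {3,5,7,9,11,13,15} = 0⊕0⊕1⊕1⊕0⊕0⊕1 = 1
p2 = XOR of data positions {3,6,7,10,11,14,15} = 0⊕0⊕1⊕0⊕0⊕0⊕1 = 0
p4 = XOR of data positions {5,6,7,12,13,14,15} = 0⊕0⊕1⊕0⊕0⊕0⊕1 = 0
p8 = XOR of data positions {9,10,11,12,13,14,15} = 1⊕0⊕0⊕0⊕0⊕0⊕1 = 0
Codeword b1..b15 = 100000101000001

100000101000001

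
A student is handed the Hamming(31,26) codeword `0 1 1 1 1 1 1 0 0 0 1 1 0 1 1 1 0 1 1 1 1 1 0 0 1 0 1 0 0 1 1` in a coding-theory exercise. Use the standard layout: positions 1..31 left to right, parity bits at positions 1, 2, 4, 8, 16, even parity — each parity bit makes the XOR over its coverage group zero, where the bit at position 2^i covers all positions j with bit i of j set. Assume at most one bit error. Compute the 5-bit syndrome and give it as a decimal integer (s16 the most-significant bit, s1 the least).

s1: b1⊕b3⊕b5⊕b7⊕b9⊕b11⊕b13⊕b15⊕b17⊕b19⊕b21⊕b23⊕b25⊕b27⊕b29⊕b31 = 0⊕1⊕1⊕1⊕0⊕1⊕0⊕1⊕0⊕1⊕1⊕0⊕1⊕1⊕0⊕1 = 0
s2: b2⊕b3⊕b6⊕b7⊕b10⊕b11⊕b14⊕b15⊕b18⊕b19⊕b22⊕b23⊕b26⊕b27⊕b30⊕b31 = 1⊕1⊕1⊕1⊕0⊕1⊕1⊕1⊕1⊕1⊕1⊕0⊕0⊕1⊕1⊕1 = 1
s4: b4⊕b5⊕b6⊕b7⊕b12⊕b13⊕b14⊕b15⊕b20⊕b21⊕b22⊕b23⊕b28⊕b29⊕b30⊕b31 = 1⊕1⊕1⊕1⊕1⊕0⊕1⊕1⊕1⊕1⊕1⊕0⊕0⊕0⊕1⊕1 = 0
s8: b8⊕b9⊕b10⊕b11⊕b12⊕b13⊕b14⊕b15⊕b24⊕b25⊕b26⊕b27⊕b28⊕b29⊕b30⊕b31 = 0⊕0⊕0⊕1⊕1⊕0⊕1⊕1⊕0⊕1⊕0⊕1⊕0⊕0⊕1⊕1 = 0
s16: b16⊕b17⊕b18⊕b19⊕b20⊕b21⊕b22⊕b23⊕b24⊕b25⊕b26⊕b27⊕b28⊕b29⊕b30⊕b31 = 1⊕0⊕1⊕1⊕1⊕1⊕1⊕0⊕0⊕1⊕0⊕1⊕0⊕0⊕1⊕1 = 0
Syndrome (s16...s1) = 00010 → position 2.

2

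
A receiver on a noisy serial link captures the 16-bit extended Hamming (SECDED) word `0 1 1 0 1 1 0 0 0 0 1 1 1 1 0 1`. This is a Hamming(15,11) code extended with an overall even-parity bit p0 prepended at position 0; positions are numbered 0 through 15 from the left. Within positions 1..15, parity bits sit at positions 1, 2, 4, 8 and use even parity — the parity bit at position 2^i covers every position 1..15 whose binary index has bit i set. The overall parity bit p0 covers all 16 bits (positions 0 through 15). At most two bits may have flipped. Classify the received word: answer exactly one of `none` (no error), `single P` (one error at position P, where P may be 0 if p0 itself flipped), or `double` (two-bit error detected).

s1: b1⊕b3⊕b5⊕b7⊕b9⊕b11⊕b13⊕b15 = 1⊕0⊕1⊕0⊕0⊕1⊕1⊕1 = 1
s2: b2⊕b3⊕b6⊕b7⊕b10⊕b11⊕b14⊕b15 = 1⊕0⊕0⊕0⊕1⊕1⊕0⊕1 = 0
s4: b4⊕b5⊕b6⊕b7⊕b12⊕b13⊕b14⊕b15 = 1⊕1⊕0⊕0⊕1⊕1⊕0⊕1 = 1
s8: b8⊕b9⊕b10⊕b11⊕b12⊕b13⊕b14⊕b15 = 0⊕0⊕1⊕1⊕1⊕1⊕0⊕1 = 1
Syndrome (s8...s1) = 1101 → position 13.
Overall parity (XOR of all 16 bits, including p0): 0⊕1⊕1⊕0⊕1⊕1⊕0⊕0⊕0⊕0⊕1⊕1⊕1⊕1⊕0⊕1 = 1
Overall=1, syndrome position=13 → single-bit error at position 13.

single 13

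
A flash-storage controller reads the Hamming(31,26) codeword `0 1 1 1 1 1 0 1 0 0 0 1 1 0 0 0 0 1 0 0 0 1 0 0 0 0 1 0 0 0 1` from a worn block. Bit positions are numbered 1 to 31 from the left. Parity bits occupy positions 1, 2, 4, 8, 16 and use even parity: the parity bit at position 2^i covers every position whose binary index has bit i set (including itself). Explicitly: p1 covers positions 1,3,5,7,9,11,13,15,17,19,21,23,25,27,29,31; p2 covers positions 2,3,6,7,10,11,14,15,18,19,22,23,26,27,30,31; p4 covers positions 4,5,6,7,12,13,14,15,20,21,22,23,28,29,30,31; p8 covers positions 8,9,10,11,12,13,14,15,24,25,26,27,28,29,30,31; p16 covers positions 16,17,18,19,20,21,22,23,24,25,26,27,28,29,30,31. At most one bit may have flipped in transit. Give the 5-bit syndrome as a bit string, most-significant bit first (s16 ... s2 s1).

s1: b1⊕b3⊕b5⊕b7⊕b9⊕b11⊕b13⊕b15⊕b17⊕b19⊕b21⊕b23⊕b25⊕b27⊕b29⊕b31 = 0⊕1⊕1⊕0⊕0⊕0⊕1⊕0⊕0⊕0⊕0⊕0⊕0⊕1⊕0⊕1 = 1
s2: b2⊕b3⊕b6⊕b7⊕b10⊕b11⊕b14⊕b15⊕b18⊕b19⊕b22⊕b23⊕b26⊕b27⊕b30⊕b31 = 1⊕1⊕1⊕0⊕0⊕0⊕0⊕0⊕1⊕0⊕1⊕0⊕0⊕1⊕0⊕1 = 1
s4: b4⊕b5⊕b6⊕b7⊕b12⊕b13⊕b14⊕b15⊕b20⊕b21⊕b22⊕b23⊕b28⊕b29⊕b30⊕b31 = 1⊕1⊕1⊕0⊕1⊕1⊕0⊕0⊕0⊕0⊕1⊕0⊕0⊕0⊕0⊕1 = 1
s8: b8⊕b9⊕b10⊕b11⊕b12⊕b13⊕b14⊕b15⊕b24⊕b25⊕b26⊕b27⊕b28⊕b29⊕b30⊕b31 = 1⊕0⊕0⊕0⊕1⊕1⊕0⊕0⊕0⊕0⊕0⊕1⊕0⊕0⊕0⊕1 = 1
s16: b16⊕b17⊕b18⊕b19⊕b20⊕b21⊕b22⊕b23⊕b24⊕b25⊕b26⊕b27⊕b28⊕b29⊕b30⊕b31 = 0⊕0⊕1⊕0⊕0⊕0⊕1⊕0⊕0⊕0⊕0⊕1⊕0⊕0⊕0⊕1 = 0
Syndrome (s16...s1) = 01111 → position 15.

01111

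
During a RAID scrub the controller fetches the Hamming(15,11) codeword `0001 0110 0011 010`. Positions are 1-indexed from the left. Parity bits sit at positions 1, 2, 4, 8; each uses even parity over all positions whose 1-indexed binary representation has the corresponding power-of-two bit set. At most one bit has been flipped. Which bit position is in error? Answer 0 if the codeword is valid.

s1: b1⊕b3⊕b5⊕b7⊕b9⊕b11⊕b13⊕b15 = 0⊕0⊕0⊕1⊕0⊕1⊕0⊕0 = 0
s2: b2⊕b3⊕b6⊕b7⊕b10⊕b11⊕b14⊕b15 = 0⊕0⊕1⊕1⊕0⊕1⊕1⊕0 = 0
s4: b4⊕b5⊕b6⊕b7⊕b12⊕b13⊕b14⊕b15 = 1⊕0⊕1⊕1⊕1⊕0⊕1⊕0 = 1
s8: b8⊕b9⊕b10⊕b11⊕b12⊕b13⊕b14⊕b15 = 0⊕0⊕0⊕1⊕1⊕0⊕1⊕0 = 1
Syndrome (s8...s1) = 1100 → position 12.

12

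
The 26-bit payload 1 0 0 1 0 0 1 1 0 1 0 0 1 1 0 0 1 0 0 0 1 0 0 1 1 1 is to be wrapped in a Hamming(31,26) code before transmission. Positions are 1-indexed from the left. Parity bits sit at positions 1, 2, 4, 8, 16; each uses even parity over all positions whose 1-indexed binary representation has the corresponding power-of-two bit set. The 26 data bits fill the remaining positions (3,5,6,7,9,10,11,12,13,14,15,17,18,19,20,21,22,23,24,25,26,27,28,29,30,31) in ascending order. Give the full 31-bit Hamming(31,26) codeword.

0011001100110101011001000100111

Place data bits at non-power-of-two positions: b3=1, b5=0, b6=0, b7=1, b9=0, b10=0, b11=1, b12=1, b13=0, b14=1, b15=0, b17=0, b18=1, b19=1, b20=0, b21=0, b22=1, b23=0, b24=0, b25=0, b26=1, b27=0, b28=0, b29=1, b30=1, b31=1.
p1 = XOR of data positions {3,5,7,9,11,13,15,17,19,21,23,25,27,29,31} = 1⊕0⊕1⊕0⊕1⊕0⊕0⊕0⊕1⊕0⊕0⊕0⊕0⊕1⊕1 = 0
p2 = XOR of data positions {3,6,7,10,11,14,15,18,19,22,23,26,27,30,31} = 1⊕0⊕1⊕0⊕1⊕1⊕0⊕1⊕1⊕1⊕0⊕1⊕0⊕1⊕1 = 0
p4 = XOR of data positions {5,6,7,12,13,14,15,20,21,22,23,28,29,30,31} = 0⊕0⊕1⊕1⊕0⊕1⊕0⊕0⊕0⊕1⊕0⊕0⊕1⊕1⊕1 = 1
p8 = XOR of data positions {9,10,11,12,13,14,15,24,25,26,27,28,29,30,31} = 0⊕0⊕1⊕1⊕0⊕1⊕0⊕0⊕0⊕1⊕0⊕0⊕1⊕1⊕1 = 1
p16 = XOR of data positions {17,18,19,20,21,22,23,24,25,26,27,28,29,30,31} = 0⊕1⊕1⊕0⊕0⊕1⊕0⊕0⊕0⊕1⊕0⊕0⊕1⊕1⊕1 = 1
Codeword b1..b31 = 0011001100110101011001000100111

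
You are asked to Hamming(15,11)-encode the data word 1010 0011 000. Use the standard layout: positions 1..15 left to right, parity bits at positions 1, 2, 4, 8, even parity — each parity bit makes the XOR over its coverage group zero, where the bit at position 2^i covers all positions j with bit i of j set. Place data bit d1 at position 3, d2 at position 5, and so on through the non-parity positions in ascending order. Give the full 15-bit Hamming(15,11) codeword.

011001000011000

Place data bits at non-power-of-two positions: b3=1, b5=0, b6=1, b7=0, b9=0, b10=0, b11=1, b12=1, b13=0, b14=0, b15=0.
p1 = XOR of data positions {3,5,7,9,11,13,15} = 1⊕0⊕0⊕0⊕1⊕0⊕0 = 0
p2 = XOR of data positions {3,6,7,10,11,14,15} = 1⊕1⊕0⊕0⊕1⊕0⊕0 = 1
p4 = XOR of data positions {5,6,7,12,13,14,15} = 0⊕1⊕0⊕1⊕0⊕0⊕0 = 0
p8 = XOR of data positions {9,10,11,12,13,14,15} = 0⊕0⊕1⊕1⊕0⊕0⊕0 = 0
Codeword b1..b15 = 011001000011000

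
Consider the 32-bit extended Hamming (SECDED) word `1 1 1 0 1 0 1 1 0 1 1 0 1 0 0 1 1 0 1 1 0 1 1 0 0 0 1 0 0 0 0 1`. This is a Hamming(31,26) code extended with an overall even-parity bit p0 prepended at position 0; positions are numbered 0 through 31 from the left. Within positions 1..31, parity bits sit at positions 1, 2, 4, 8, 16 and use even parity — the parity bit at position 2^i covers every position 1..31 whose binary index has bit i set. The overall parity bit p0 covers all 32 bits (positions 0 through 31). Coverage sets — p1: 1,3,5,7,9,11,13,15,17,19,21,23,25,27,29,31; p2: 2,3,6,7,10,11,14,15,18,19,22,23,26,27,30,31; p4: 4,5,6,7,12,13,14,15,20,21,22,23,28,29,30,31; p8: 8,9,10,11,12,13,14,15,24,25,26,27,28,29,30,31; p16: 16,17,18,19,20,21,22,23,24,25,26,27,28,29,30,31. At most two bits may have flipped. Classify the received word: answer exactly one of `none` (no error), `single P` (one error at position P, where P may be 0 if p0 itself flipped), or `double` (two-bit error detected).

s1: b1⊕b3⊕b5⊕b7⊕b9⊕b11⊕b13⊕b15⊕b17⊕b19⊕b21⊕b23⊕b25⊕b27⊕b29⊕b31 = 1⊕0⊕0⊕1⊕1⊕0⊕0⊕1⊕0⊕1⊕1⊕0⊕0⊕0⊕0⊕1 = 1
s2: b2⊕b3⊕b6⊕b7⊕b10⊕b11⊕b14⊕b15⊕b18⊕b19⊕b22⊕b23⊕b26⊕b27⊕b30⊕b31 = 1⊕0⊕1⊕1⊕1⊕0⊕0⊕1⊕1⊕1⊕1⊕0⊕1⊕0⊕0⊕1 = 0
s4: b4⊕b5⊕b6⊕b7⊕b12⊕b13⊕b14⊕b15⊕b20⊕b21⊕b22⊕b23⊕b28⊕b29⊕b30⊕b31 = 1⊕0⊕1⊕1⊕1⊕0⊕0⊕1⊕0⊕1⊕1⊕0⊕0⊕0⊕0⊕1 = 0
s8: b8⊕b9⊕b10⊕b11⊕b12⊕b13⊕b14⊕b15⊕b24⊕b25⊕b26⊕b27⊕b28⊕b29⊕b30⊕b31 = 0⊕1⊕1⊕0⊕1⊕0⊕0⊕1⊕0⊕0⊕1⊕0⊕0⊕0⊕0⊕1 = 0
s16: b16⊕b17⊕b18⊕b19⊕b20⊕b21⊕b22⊕b23⊕b24⊕b25⊕b26⊕b27⊕b28⊕b29⊕b30⊕b31 = 1⊕0⊕1⊕1⊕0⊕1⊕1⊕0⊕0⊕0⊕1⊕0⊕0⊕0⊕0⊕1 = 1
Syndrome (s16...s1) = 10001 → position 17.
Overall parity (XOR of all 32 bits, including p0): 1⊕1⊕1⊕0⊕1⊕0⊕1⊕1⊕0⊕1⊕1⊕0⊕1⊕0⊕0⊕1⊕1⊕0⊕1⊕1⊕0⊕1⊕1⊕0⊕0⊕0⊕1⊕0⊕0⊕0⊕0⊕1 = 1
Overall=1, syndrome position=17 → single-bit error at position 17.

single 17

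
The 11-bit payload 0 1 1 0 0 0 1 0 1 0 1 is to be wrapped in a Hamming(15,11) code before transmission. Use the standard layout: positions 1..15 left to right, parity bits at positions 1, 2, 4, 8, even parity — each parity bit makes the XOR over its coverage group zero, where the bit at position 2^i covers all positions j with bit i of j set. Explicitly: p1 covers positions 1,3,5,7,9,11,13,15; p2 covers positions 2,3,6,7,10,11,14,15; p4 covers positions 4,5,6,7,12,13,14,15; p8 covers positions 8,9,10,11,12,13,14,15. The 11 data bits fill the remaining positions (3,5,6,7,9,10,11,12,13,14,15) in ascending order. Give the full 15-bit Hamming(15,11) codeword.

010011010010101

Place data bits at non-power-of-two positions: b3=0, b5=1, b6=1, b7=0, b9=0, b10=0, b11=1, b12=0, b13=1, b14=0, b15=1.
p1 = XOR of data positions {3,5,7,9,11,13,15} = 0⊕1⊕0⊕0⊕1⊕1⊕1 = 0
p2 = XOR of data positions {3,6,7,10,11,14,15} = 0⊕1⊕0⊕0⊕1⊕0⊕1 = 1
p4 = XOR of data positions {5,6,7,12,13,14,15} = 1⊕1⊕0⊕0⊕1⊕0⊕1 = 0
p8 = XOR of data positions {9,10,11,12,13,14,15} = 0⊕0⊕1⊕0⊕1⊕0⊕1 = 1
Codeword b1..b15 = 010011010010101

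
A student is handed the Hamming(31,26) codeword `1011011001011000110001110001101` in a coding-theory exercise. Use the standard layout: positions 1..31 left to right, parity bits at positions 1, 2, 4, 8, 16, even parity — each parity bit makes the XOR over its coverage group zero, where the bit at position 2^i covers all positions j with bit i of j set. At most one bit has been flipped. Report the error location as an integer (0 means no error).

8

s1: b1⊕b3⊕b5⊕b7⊕b9⊕b11⊕b13⊕b15⊕b17⊕b19⊕b21⊕b23⊕b25⊕b27⊕b29⊕b31 = 1⊕1⊕0⊕1⊕0⊕0⊕1⊕0⊕1⊕0⊕0⊕1⊕0⊕0⊕1⊕1 = 0
s2: b2⊕b3⊕b6⊕b7⊕b10⊕b11⊕b14⊕b15⊕b18⊕b19⊕b22⊕b23⊕b26⊕b27⊕b30⊕b31 = 0⊕1⊕1⊕1⊕1⊕0⊕0⊕0⊕1⊕0⊕1⊕1⊕0⊕0⊕0⊕1 = 0
s4: b4⊕b5⊕b6⊕b7⊕b12⊕b13⊕b14⊕b15⊕b20⊕b21⊕b22⊕b23⊕b28⊕b29⊕b30⊕b31 = 1⊕0⊕1⊕1⊕1⊕1⊕0⊕0⊕0⊕0⊕1⊕1⊕1⊕1⊕0⊕1 = 0
s8: b8⊕b9⊕b10⊕b11⊕b12⊕b13⊕b14⊕b15⊕b24⊕b25⊕b26⊕b27⊕b28⊕b29⊕b30⊕b31 = 0⊕0⊕1⊕0⊕1⊕1⊕0⊕0⊕1⊕0⊕0⊕0⊕1⊕1⊕0⊕1 = 1
s16: b16⊕b17⊕b18⊕b19⊕b20⊕b21⊕b22⊕b23⊕b24⊕b25⊕b26⊕b27⊕b28⊕b29⊕b30⊕b31 = 0⊕1⊕1⊕0⊕0⊕0⊕1⊕1⊕1⊕0⊕0⊕0⊕1⊕1⊕0⊕1 = 0
Syndrome (s16...s1) = 01000 → position 8.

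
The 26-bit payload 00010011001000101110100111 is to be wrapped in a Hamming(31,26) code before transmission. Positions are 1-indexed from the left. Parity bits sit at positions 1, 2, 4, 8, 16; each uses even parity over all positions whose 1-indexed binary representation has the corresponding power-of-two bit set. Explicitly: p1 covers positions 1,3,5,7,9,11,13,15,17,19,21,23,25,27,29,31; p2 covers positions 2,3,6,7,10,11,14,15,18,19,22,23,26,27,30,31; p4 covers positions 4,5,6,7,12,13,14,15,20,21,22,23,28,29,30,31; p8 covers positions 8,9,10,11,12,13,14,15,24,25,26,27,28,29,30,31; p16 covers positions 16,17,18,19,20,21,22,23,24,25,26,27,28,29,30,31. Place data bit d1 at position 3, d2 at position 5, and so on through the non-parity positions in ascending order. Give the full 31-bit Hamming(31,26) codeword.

0001001000110010000101110100111

Place data bits at non-power-of-two positions: b3=0, b5=0, b6=0, b7=1, b9=0, b10=0, b11=1, b12=1, b13=0, b14=0, b15=1, b17=0, b18=0, b19=0, b20=1, b21=0, b22=1, b23=1, b24=1, b25=0, b26=1, b27=0, b28=0, b29=1, b30=1, b31=1.
p1 = XOR of data positions {3,5,7,9,11,13,15,17,19,21,23,25,27,29,31} = 0⊕0⊕1⊕0⊕1⊕0⊕1⊕0⊕0⊕0⊕1⊕0⊕0⊕1⊕1 = 0
p2 = XOR of data positions {3,6,7,10,11,14,15,18,19,22,23,26,27,30,31} = 0⊕0⊕1⊕0⊕1⊕0⊕1⊕0⊕0⊕1⊕1⊕1⊕0⊕1⊕1 = 0
p4 = XOR of data positions {5,6,7,12,13,14,15,20,21,22,23,28,29,30,31} = 0⊕0⊕1⊕1⊕0⊕0⊕1⊕1⊕0⊕1⊕1⊕0⊕1⊕1⊕1 = 1
p8 = XOR of data positions {9,10,11,12,13,14,15,24,25,26,27,28,29,30,31} = 0⊕0⊕1⊕1⊕0⊕0⊕1⊕1⊕0⊕1⊕0⊕0⊕1⊕1⊕1 = 0
p16 = XOR of data positions {17,18,19,20,21,22,23,24,25,26,27,28,29,30,31} = 0⊕0⊕0⊕1⊕0⊕1⊕1⊕1⊕0⊕1⊕0⊕0⊕1⊕1⊕1 = 0
Codeword b1..b31 = 0001001000110010000101110100111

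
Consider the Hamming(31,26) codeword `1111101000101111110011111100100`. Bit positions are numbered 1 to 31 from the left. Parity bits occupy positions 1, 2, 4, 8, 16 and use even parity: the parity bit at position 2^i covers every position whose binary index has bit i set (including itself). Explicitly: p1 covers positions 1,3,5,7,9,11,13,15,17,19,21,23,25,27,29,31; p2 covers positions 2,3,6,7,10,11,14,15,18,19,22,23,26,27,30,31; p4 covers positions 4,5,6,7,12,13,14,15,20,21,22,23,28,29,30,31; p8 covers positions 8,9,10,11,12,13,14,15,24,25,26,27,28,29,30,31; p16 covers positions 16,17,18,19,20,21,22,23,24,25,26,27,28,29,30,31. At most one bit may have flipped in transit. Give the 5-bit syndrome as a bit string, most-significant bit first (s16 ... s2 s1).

s1: b1⊕b3⊕b5⊕b7⊕b9⊕b11⊕b13⊕b15⊕b17⊕b19⊕b21⊕b23⊕b25⊕b27⊕b29⊕b31 = 1⊕1⊕1⊕1⊕0⊕1⊕1⊕1⊕1⊕0⊕1⊕1⊕1⊕0⊕1⊕0 = 0
s2: b2⊕b3⊕b6⊕b7⊕b10⊕b11⊕b14⊕b15⊕b18⊕b19⊕b22⊕b23⊕b26⊕b27⊕b30⊕b31 = 1⊕1⊕0⊕1⊕0⊕1⊕1⊕1⊕1⊕0⊕1⊕1⊕1⊕0⊕0⊕0 = 0
s4: b4⊕b5⊕b6⊕b7⊕b12⊕b13⊕b14⊕b15⊕b20⊕b21⊕b22⊕b23⊕b28⊕b29⊕b30⊕b31 = 1⊕1⊕0⊕1⊕0⊕1⊕1⊕1⊕0⊕1⊕1⊕1⊕0⊕1⊕0⊕0 = 0
s8: b8⊕b9⊕b10⊕b11⊕b12⊕b13⊕b14⊕b15⊕b24⊕b25⊕b26⊕b27⊕b28⊕b29⊕b30⊕b31 = 0⊕0⊕0⊕1⊕0⊕1⊕1⊕1⊕1⊕1⊕1⊕0⊕0⊕1⊕0⊕0 = 0
s16: b16⊕b17⊕b18⊕b19⊕b20⊕b21⊕b22⊕b23⊕b24⊕b25⊕b26⊕b27⊕b28⊕b29⊕b30⊕b31 = 1⊕1⊕1⊕0⊕0⊕1⊕1⊕1⊕1⊕1⊕1⊕0⊕0⊕1⊕0⊕0 = 0
Syndrome (s16...s1) = 00000 → position 0 (no error).

00000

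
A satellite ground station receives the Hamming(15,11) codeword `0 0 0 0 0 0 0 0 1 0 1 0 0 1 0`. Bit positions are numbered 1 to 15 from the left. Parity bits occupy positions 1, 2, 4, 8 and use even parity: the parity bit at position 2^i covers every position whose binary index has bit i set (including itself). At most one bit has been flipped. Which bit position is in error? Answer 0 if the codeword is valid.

12

s1: b1⊕b3⊕b5⊕b7⊕b9⊕b11⊕b13⊕b15 = 0⊕0⊕0⊕0⊕1⊕1⊕0⊕0 = 0
s2: b2⊕b3⊕b6⊕b7⊕b10⊕b11⊕b14⊕b15 = 0⊕0⊕0⊕0⊕0⊕1⊕1⊕0 = 0
s4: b4⊕b5⊕b6⊕b7⊕b12⊕b13⊕b14⊕b15 = 0⊕0⊕0⊕0⊕0⊕0⊕1⊕0 = 1
s8: b8⊕b9⊕b10⊕b11⊕b12⊕b13⊕b14⊕b15 = 0⊕1⊕0⊕1⊕0⊕0⊕1⊕0 = 1
Syndrome (s8...s1) = 1100 → position 12.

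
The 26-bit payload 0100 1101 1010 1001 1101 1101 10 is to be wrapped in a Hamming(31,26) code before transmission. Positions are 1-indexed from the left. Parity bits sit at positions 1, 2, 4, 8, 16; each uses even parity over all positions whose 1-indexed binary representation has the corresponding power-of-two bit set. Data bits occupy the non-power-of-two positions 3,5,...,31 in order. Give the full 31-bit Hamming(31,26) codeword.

1001100011011011010011101110110

Place data bits at non-power-of-two positions: b3=0, b5=1, b6=0, b7=0, b9=1, b10=1, b11=0, b12=1, b13=1, b14=0, b15=1, b17=0, b18=1, b19=0, b20=0, b21=1, b22=1, b23=1, b24=0, b25=1, b26=1, b27=1, b28=0, b29=1, b30=1, b31=0.
p1 = XOR of data positions {3,5,7,9,11,13,15,17,19,21,23,25,27,29,31} = 0⊕1⊕0⊕1⊕0⊕1⊕1⊕0⊕0⊕1⊕1⊕1⊕1⊕1⊕0 = 1
p2 = XOR of data positions {3,6,7,10,11,14,15,18,19,22,23,26,27,30,31} = 0⊕0⊕0⊕1⊕0⊕0⊕1⊕1⊕0⊕1⊕1⊕1⊕1⊕1⊕0 = 0
p4 = XOR of data positions {5,6,7,12,13,14,15,20,21,22,23,28,29,30,31} = 1⊕0⊕0⊕1⊕1⊕0⊕1⊕0⊕1⊕1⊕1⊕0⊕1⊕1⊕0 = 1
p8 = XOR of data positions {9,10,11,12,13,14,15,24,25,26,27,28,29,30,31} = 1⊕1⊕0⊕1⊕1⊕0⊕1⊕0⊕1⊕1⊕1⊕0⊕1⊕1⊕0 = 0
p16 = XOR of data positions {17,18,19,20,21,22,23,24,25,26,27,28,29,30,31} = 0⊕1⊕0⊕0⊕1⊕1⊕1⊕0⊕1⊕1⊕1⊕0⊕1⊕1⊕0 = 1
Codeword b1..b31 = 1001100011011011010011101110110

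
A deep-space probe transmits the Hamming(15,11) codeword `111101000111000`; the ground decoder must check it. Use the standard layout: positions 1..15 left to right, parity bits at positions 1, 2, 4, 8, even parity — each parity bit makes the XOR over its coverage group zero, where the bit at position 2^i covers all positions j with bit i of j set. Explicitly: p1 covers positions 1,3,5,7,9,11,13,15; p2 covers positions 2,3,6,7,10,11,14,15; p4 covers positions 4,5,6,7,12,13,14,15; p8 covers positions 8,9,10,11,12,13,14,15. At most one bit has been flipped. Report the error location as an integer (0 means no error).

s1: b1⊕b3⊕b5⊕b7⊕b9⊕b11⊕b13⊕b15 = 1⊕1⊕0⊕0⊕0⊕1⊕0⊕0 = 1
s2: b2⊕b3⊕b6⊕b7⊕b10⊕b11⊕b14⊕b15 = 1⊕1⊕1⊕0⊕1⊕1⊕0⊕0 = 1
s4: b4⊕b5⊕b6⊕b7⊕b12⊕b13⊕b14⊕b15 = 1⊕0⊕1⊕0⊕1⊕0⊕0⊕0 = 1
s8: b8⊕b9⊕b10⊕b11⊕b12⊕b13⊕b14⊕b15 = 0⊕0⊕1⊕1⊕1⊕0⊕0⊕0 = 1
Syndrome (s8...s1) = 1111 → position 15.

15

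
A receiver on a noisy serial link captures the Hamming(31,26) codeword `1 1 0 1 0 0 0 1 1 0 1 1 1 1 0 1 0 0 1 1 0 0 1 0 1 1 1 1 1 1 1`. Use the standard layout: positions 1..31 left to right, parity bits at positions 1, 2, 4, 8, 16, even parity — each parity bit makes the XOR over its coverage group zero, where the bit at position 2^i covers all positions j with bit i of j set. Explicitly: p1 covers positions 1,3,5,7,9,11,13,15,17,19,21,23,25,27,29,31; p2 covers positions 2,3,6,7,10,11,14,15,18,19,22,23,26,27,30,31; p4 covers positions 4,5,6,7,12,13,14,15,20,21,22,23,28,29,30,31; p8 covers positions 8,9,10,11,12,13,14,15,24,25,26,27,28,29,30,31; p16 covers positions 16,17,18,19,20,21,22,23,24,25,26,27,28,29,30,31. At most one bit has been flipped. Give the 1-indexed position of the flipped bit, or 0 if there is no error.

s1: b1⊕b3⊕b5⊕b7⊕b9⊕b11⊕b13⊕b15⊕b17⊕b19⊕b21⊕b23⊕b25⊕b27⊕b29⊕b31 = 1⊕0⊕0⊕0⊕1⊕1⊕1⊕0⊕0⊕1⊕0⊕1⊕1⊕1⊕1⊕1 = 0
s2: b2⊕b3⊕b6⊕b7⊕b10⊕b11⊕b14⊕b15⊕b18⊕b19⊕b22⊕b23⊕b26⊕b27⊕b30⊕b31 = 1⊕0⊕0⊕0⊕0⊕1⊕1⊕0⊕0⊕1⊕0⊕1⊕1⊕1⊕1⊕1 = 1
s4: b4⊕b5⊕b6⊕b7⊕b12⊕b13⊕b14⊕b15⊕b20⊕b21⊕b22⊕b23⊕b28⊕b29⊕b30⊕b31 = 1⊕0⊕0⊕0⊕1⊕1⊕1⊕0⊕1⊕0⊕0⊕1⊕1⊕1⊕1⊕1 = 0
s8: b8⊕b9⊕b10⊕b11⊕b12⊕b13⊕b14⊕b15⊕b24⊕b25⊕b26⊕b27⊕b28⊕b29⊕b30⊕b31 = 1⊕1⊕0⊕1⊕1⊕1⊕1⊕0⊕0⊕1⊕1⊕1⊕1⊕1⊕1⊕1 = 1
s16: b16⊕b17⊕b18⊕b19⊕b20⊕b21⊕b22⊕b23⊕b24⊕b25⊕b26⊕b27⊕b28⊕b29⊕b30⊕b31 = 1⊕0⊕0⊕1⊕1⊕0⊕0⊕1⊕0⊕1⊕1⊕1⊕1⊕1⊕1⊕1 = 1
Syndrome (s16...s1) = 11010 → position 26.

26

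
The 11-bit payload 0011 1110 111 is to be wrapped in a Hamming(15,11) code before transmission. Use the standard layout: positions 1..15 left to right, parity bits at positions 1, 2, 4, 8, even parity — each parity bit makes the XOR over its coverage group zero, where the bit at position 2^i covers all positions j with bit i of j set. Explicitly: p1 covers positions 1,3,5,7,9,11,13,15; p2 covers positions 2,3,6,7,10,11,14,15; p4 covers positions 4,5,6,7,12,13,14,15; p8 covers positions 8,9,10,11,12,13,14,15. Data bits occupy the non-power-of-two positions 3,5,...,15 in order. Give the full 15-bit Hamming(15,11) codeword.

Place data bits at non-power-of-two positions: b3=0, b5=0, b6=1, b7=1, b9=1, b10=1, b11=1, b12=0, b13=1, b14=1, b15=1.
p1 = XOR of data positions {3,5,7,9,11,13,15} = 0⊕0⊕1⊕1⊕1⊕1⊕1 = 1
p2 = XOR of data positions {3,6,7,10,11,14,15} = 0⊕1⊕1⊕1⊕1⊕1⊕1 = 0
p4 = XOR of data positions {5,6,7,12,13,14,15} = 0⊕1⊕1⊕0⊕1⊕1⊕1 = 1
p8 = XOR of data positions {9,10,11,12,13,14,15} = 1⊕1⊕1⊕0⊕1⊕1⊕1 = 0
Codeword b1..b15 = 100101101110111

100101101110111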